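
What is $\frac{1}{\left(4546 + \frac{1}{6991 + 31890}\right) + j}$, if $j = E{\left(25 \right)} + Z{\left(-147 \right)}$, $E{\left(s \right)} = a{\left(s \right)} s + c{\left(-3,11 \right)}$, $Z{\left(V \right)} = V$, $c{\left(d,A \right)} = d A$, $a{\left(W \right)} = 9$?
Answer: $\frac{38881}{178502672} \approx 0.00021782$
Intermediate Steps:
$c{\left(d,A \right)} = A d$
$E{\left(s \right)} = -33 + 9 s$ ($E{\left(s \right)} = 9 s + 11 \left(-3\right) = 9 s - 33 = -33 + 9 s$)
$j = 45$ ($j = \left(-33 + 9 \cdot 25\right) - 147 = \left(-33 + 225\right) - 147 = 192 - 147 = 45$)
$\frac{1}{\left(4546 + \frac{1}{6991 + 31890}\right) + j} = \frac{1}{\left(4546 + \frac{1}{6991 + 31890}\right) + 45} = \frac{1}{\left(4546 + \frac{1}{38881}\right) + 45} = \frac{1}{\frac{176753027}{38881} + 45} = \frac{1}{\frac{178502672}{38881}} = \frac{38881}{178502672}$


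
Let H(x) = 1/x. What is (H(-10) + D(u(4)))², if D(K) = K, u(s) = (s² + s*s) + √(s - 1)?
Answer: 102061/100 + 319*√3/5 ≈ 1131.1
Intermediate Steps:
u(s) = √(-1 + s) + 2*s² (u(s) = (s² + s²) + √(-1 + s) = 2*s² + √(-1 + s) = √(-1 + s) + 2*s²)
(H(-10) + D(u(4)))² = (1/(-10) + (√(-1 + 4) + 2*4²))² = (-⅒ + (√3 + 2*16))² = (-⅒ + (√3 + 32))² = (-⅒ + (32 + √3))² = (319/10 + √3)²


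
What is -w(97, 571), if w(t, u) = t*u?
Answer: -55387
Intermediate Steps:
-w(97, 571) = -97*571 = -1*55387 = -55387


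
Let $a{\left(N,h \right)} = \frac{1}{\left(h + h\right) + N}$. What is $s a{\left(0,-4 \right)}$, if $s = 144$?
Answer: $-18$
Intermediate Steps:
$a{\left(N,h \right)} = \frac{1}{N + 2 h}$ ($a{\left(N,h \right)} = \frac{1}{2 h + N} = \frac{1}{N + 2 h}$)
$s a{\left(0,-4 \right)} = \frac{144}{0 + 2 \left(-4\right)} = \frac{144}{0 - 8} = \frac{144}{-8} = 144 \left(- \frac{1}{8}\right) = -18$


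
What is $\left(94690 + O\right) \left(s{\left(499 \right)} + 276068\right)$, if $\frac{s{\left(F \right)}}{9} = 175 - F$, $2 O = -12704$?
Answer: $24129701376$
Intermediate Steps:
$O = -6352$ ($O = \frac{1}{2} \left(-12704\right) = -6352$)
$s{\left(F \right)} = 1575 - 9 F$ ($s{\left(F \right)} = 9 \left(175 - F\right) = 1575 - 9 F$)
$\left(94690 + O\right) \left(s{\left(499 \right)} + 276068\right) = \left(94690 - 6352\right) \left(\left(1575 - 4491\right) + 276068\right) = 88338 \left(\left(1575 - 4491\right) + 276068\right) = 88338 \left(-2916 + 276068\right) = 88338 \cdot 273152 = 24129701376$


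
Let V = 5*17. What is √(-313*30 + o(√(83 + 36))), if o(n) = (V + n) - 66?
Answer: √(-9371 + √119) ≈ 96.748*I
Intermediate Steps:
V = 85
o(n) = 19 + n (o(n) = (85 + n) - 66 = 19 + n)
√(-313*30 + o(√(83 + 36))) = √(-313*30 + (19 + √(83 + 36))) = √(-9390 + (19 + √119)) = √(-9371 + √119)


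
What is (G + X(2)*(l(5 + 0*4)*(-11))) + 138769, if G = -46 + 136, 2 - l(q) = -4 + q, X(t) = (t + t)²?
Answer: 138683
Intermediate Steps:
X(t) = 4*t² (X(t) = (2*t)² = 4*t²)
l(q) = 6 - q (l(q) = 2 - (-4 + q) = 2 + (4 - q) = 6 - q)
G = 90
(G + X(2)*(l(5 + 0*4)*(-11))) + 138769 = (90 + (4*2²)*((6 - (5 + 0*4))*(-11))) + 138769 = (90 + (4*4)*((6 - (5 + 0))*(-11))) + 138769 = (90 + 16*((6 - 1*5)*(-11))) + 138769 = (90 + 16*((6 - 5)*(-11))) + 138769 = (90 + 16*(1*(-11))) + 138769 = (90 + 16*(-11)) + 138769 = (90 - 176) + 138769 = -86 + 138769 = 138683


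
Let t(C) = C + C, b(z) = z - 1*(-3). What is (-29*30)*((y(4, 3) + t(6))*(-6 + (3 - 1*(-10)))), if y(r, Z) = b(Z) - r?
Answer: -85260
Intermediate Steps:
b(z) = 3 + z (b(z) = z + 3 = 3 + z)
y(r, Z) = 3 + Z - r (y(r, Z) = (3 + Z) - r = 3 + Z - r)
t(C) = 2*C
(-29*30)*((y(4, 3) + t(6))*(-6 + (3 - 1*(-10)))) = (-29*30)*(((3 + 3 - 1*4) + 2*6)*(-6 + (3 - 1*(-10)))) = -870*((3 + 3 - 4) + 12)*(-6 + (3 + 10)) = -870*(2 + 12)*(-6 + 13) = -12180*7 = -870*98 = -85260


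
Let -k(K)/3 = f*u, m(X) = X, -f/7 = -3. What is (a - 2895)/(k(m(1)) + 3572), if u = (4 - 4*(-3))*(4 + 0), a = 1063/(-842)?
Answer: 2438653/387320 ≈ 6.2962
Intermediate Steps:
a = -1063/842 (a = 1063*(-1/842) = -1063/842 ≈ -1.2625)
f = 21 (f = -7*(-3) = 21)
u = 64 (u = (4 + 12)*4 = 16*4 = 64)
k(K) = -4032 (k(K) = -63*64 = -3*1344 = -4032)
(a - 2895)/(k(m(1)) + 3572) = (-1063/842 - 2895)/(-4032 + 3572) = -2438653/842/(-460) = -2438653/842*(-1/460) = 2438653/387320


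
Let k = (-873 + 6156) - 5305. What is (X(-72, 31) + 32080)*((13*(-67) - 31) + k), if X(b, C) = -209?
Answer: -29448804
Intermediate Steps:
k = -22 (k = 5283 - 5305 = -22)
(X(-72, 31) + 32080)*((13*(-67) - 31) + k) = (-209 + 32080)*((13*(-67) - 31) - 22) = 31871*((-871 - 31) - 22) = 31871*(-902 - 22) = 31871*(-924) = -29448804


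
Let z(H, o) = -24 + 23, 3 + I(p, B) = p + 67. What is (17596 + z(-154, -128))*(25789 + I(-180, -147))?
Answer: 451716435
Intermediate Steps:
I(p, B) = 64 + p (I(p, B) = -3 + (p + 67) = -3 + (67 + p) = 64 + p)
z(H, o) = -1
(17596 + z(-154, -128))*(25789 + I(-180, -147)) = (17596 - 1)*(25789 + (64 - 180)) = 17595*(25789 - 116) = 17595*25673 = 451716435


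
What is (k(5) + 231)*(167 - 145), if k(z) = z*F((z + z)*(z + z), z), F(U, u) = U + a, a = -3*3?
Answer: 15092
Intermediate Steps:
a = -9
F(U, u) = -9 + U (F(U, u) = U - 9 = -9 + U)
k(z) = z*(-9 + 4*z²) (k(z) = z*(-9 + (z + z)*(z + z)) = z*(-9 + (2*z)*(2*z)) = z*(-9 + 4*z²))
(k(5) + 231)*(167 - 145) = (5*(-9 + 4*5²) + 231)*(167 - 145) = (5*(-9 + 4*25) + 231)*22 = (5*(-9 + 100) + 231)*22 = (5*91 + 231)*22 = (455 + 231)*22 = 686*22 = 15092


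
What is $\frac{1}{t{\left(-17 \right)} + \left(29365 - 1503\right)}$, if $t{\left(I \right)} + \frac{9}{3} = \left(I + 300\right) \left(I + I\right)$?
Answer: $\frac{1}{18237} \approx 5.4834 \cdot 10^{-5}$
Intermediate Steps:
$t{\left(I \right)} = -3 + 2 I \left(300 + I\right)$ ($t{\left(I \right)} = -3 + \left(I + 300\right) \left(I + I\right) = -3 + \left(300 + I\right) 2 I = -3 + 2 I \left(300 + I\right)$)
$\frac{1}{t{\left(-17 \right)} + \left(29365 - 1503\right)} = \frac{1}{\left(-3 + 2 \left(-17\right)^{2} + 600 \left(-17\right)\right) + \left(29365 - 1503\right)} = \frac{1}{\left(-3 + 2 \cdot 289 - 10200\right) + 27862} = \frac{1}{\left(-3 + 578 - 10200\right) + 27862} = \frac{1}{-9625 + 27862} = \frac{1}{18237}$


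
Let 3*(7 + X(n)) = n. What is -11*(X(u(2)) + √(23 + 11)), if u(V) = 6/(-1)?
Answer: 99 - 11*√34 ≈ 34.859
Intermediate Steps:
u(V) = -6 (u(V) = 6*(-1) = -6)
X(n) = -7 + n/3
-11*(X(u(2)) + √(23 + 11)) = -11*((-7 + (⅓)*(-6)) + √(23 + 11)) = -11*((-7 - 2) + √34) = -11*(-9 + √34) = 99 - 11*√34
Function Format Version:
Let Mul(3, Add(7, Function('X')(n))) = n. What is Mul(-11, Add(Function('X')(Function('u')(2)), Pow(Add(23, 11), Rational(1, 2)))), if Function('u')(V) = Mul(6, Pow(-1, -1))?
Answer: Add(99, Mul(-11, Pow(34, Rational(1, 2)))) ≈ 34.859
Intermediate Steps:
Function('u')(V) = -6 (Function('u')(V) = Mul(6, -1) = -6)
Function('X')(n) = Add(-7, Mul(Rational(1, 3), n))
Mul(-11, Add(Function('X')(Function('u')(2)), Pow(Add(23, 11), Rational(1, 2)))) = Mul(-11, Add(Add(-7, Mul(Rational(1, 3), -6)), Pow(Add(23, 11), Rational(1, 2)))) = Mul(-11, Add(Add(-7, -2), Pow(34, Rational(1, 2)))) = Mul(-11, Add(-9, Pow(34, Rational(1, 2)))) = Add(99, Mul(-11, Pow(34, Rational(1, 2))))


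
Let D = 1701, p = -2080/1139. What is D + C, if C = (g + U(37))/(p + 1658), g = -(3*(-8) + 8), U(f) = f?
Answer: 3208796149/1886382 ≈ 1701.0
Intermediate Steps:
p = -2080/1139 (p = -2080*1/1139 = -2080/1139 ≈ -1.8262)
g = 16 (g = -(-24 + 8) = -1*(-16) = 16)
C = 60367/1886382 (C = (16 + 37)/(-2080/1139 + 1658) = 53/(1886382/1139) = 53*(1139/1886382) = 60367/1886382 ≈ 0.032001)
D + C = 1701 + 60367/1886382 = 3208796149/1886382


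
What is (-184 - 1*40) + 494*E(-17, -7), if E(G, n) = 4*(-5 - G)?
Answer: 23488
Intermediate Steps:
E(G, n) = -20 - 4*G
(-184 - 1*40) + 494*E(-17, -7) = (-184 - 1*40) + 494*(-20 - 4*(-17)) = (-184 - 40) + 494*(-20 + 68) = -224 + 494*48 = -224 + 23712 = 23488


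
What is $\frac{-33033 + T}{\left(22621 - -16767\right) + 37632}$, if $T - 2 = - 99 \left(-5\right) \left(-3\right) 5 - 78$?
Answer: $- \frac{20267}{38510} \approx -0.52628$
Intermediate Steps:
$T = -7501$ ($T = 2 - \left(78 + 99 \left(-5\right) \left(-3\right) 5\right) = 2 - \left(78 + 99 \cdot 15 \cdot 5\right) = 2 - 7503 = -7501$)
$\frac{-33033 + T}{\left(22621 - -16767\right) + 37632} = \frac{-33033 - 7501}{\left(22621 - -16767\right) + 37632} = - \frac{40534}{\left(22621 + 16767\right) + 37632} = - \frac{40534}{39388 + 37632} = - \frac{40534}{77020} = \left(-40534\right) \frac{1}{77020} = - \frac{20267}{38510}$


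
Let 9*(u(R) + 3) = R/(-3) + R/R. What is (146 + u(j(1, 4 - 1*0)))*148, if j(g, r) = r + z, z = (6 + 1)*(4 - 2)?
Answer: 189736/9 ≈ 21082.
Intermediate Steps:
z = 14 (z = 7*2 = 14)
j(g, r) = 14 + r (j(g, r) = r + 14 = 14 + r)
u(R) = -26/9 - R/27 (u(R) = -3 + (R/(-3) + R/R)/9 = -3 + (R*(-1/3) + 1)/9 = -3 + (-R/3 + 1)/9 = -3 + (1 - R/3)/9 = -3 + (1/9 - R/27) = -26/9 - R/27)
(146 + u(j(1, 4 - 1*0)))*148 = (146 + (-26/9 - (14 + (4 - 1*0))/27))*148 = (146 + (-26/9 - (14 + (4 + 0))/27))*148 = (146 + (-26/9 - (14 + 4)/27))*148 = (146 + (-26/9 - 1/27*18))*148 = (146 + (-26/9 - 2/3))*148 = (146 - 32/9)*148 = (1282/9)*148 = 189736/9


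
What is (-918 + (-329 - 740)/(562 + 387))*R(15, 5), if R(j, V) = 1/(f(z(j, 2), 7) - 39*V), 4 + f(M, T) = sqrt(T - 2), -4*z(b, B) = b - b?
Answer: 173577949/37576604 + 872251*sqrt(5)/37576604 ≈ 4.6712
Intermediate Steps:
z(b, B) = 0 (z(b, B) = -(b - b)/4 = -1/4*0 = 0)
f(M, T) = -4 + sqrt(-2 + T) (f(M, T) = -4 + sqrt(T - 2) = -4 + sqrt(-2 + T))
R(j, V) = 1/(-4 + sqrt(5) - 39*V) (R(j, V) = 1/((-4 + sqrt(-2 + 7)) - 39*V) = 1/((-4 + sqrt(5)) - 39*V) = 1/(-4 + sqrt(5) - 39*V))
(-918 + (-329 - 740)/(562 + 387))*R(15, 5) = (-918 + (-329 - 740)/(562 + 387))*(-1/(4 - sqrt(5) + 39*5)) = (-918 - 1069/949)*(-1/(4 - sqrt(5) + 195)) = (-918 - 1069*1/949)*(-1/(199 - sqrt(5))) = (-918 - 1069/949)*(-1/(199 - sqrt(5))) = -(-872251)/(949*(199 - sqrt(5))) = 872251/(949*(199 - sqrt(5)))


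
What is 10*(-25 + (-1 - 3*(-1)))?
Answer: -230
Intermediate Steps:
10*(-25 + (-1 - 3*(-1))) = 10*(-25 + (-1 + 3)) = 10*(-25 + 2) = 10*(-23) = -230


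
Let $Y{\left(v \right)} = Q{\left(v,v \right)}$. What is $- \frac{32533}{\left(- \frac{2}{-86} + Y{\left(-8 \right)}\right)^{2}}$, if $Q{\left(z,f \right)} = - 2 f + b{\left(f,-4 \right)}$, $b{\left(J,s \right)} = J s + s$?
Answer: $- \frac{60153517}{3583449} \approx -16.786$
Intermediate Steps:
$b{\left(J,s \right)} = s + J s$
$Q{\left(z,f \right)} = -4 - 6 f$ ($Q{\left(z,f \right)} = - 2 f - 4 \left(1 + f\right) = - 2 f - \left(4 + 4 f\right) = -4 - 6 f$)
$Y{\left(v \right)} = -4 - 6 v$
$- \frac{32533}{\left(- \frac{2}{-86} + Y{\left(-8 \right)}\right)^{2}} = - \frac{32533}{\left(- \frac{2}{-86} - -44\right)^{2}} = - \frac{32533}{\left(\left(-2\right) \left(- \frac{1}{86}\right) + \left(-4 + 48\right)\right)^{2}} = - \frac{32533}{\left(\frac{1}{43} + 44\right)^{2}} = - \frac{32533}{\left(\frac{1893}{43}\right)^{2}} = - \frac{32533}{\frac{3583449}{1849}} = \left(-32533\right) \frac{1849}{3583449} = - \frac{60153517}{3583449}$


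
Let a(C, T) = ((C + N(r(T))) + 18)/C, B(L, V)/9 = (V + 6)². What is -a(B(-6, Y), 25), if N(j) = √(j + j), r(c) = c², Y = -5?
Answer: -3 - 25*√2/9 ≈ -6.9284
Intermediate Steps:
B(L, V) = 9*(6 + V)² (B(L, V) = 9*(V + 6)² = 9*(6 + V)²)
N(j) = √2*√j (N(j) = √(2*j) = √2*√j)
a(C, T) = (18 + C + √2*√(T²))/C (a(C, T) = ((C + √2*√(T²)) + 18)/C = (18 + C + √2*√(T²))/C)
-a(B(-6, Y), 25) = -(18 + 9*(6 - 5)² + √2*√(25²))/(9*(6 - 5)²) = -(18 + 9*1² + √2*√625)/(9*1²) = -(18 + 9*1 + √2*25)/(9*1) = -(18 + 9 + 25*√2)/9 = -(27 + 25*√2)/9 = -(3 + 25*√2/9) = -3 - 25*√2/9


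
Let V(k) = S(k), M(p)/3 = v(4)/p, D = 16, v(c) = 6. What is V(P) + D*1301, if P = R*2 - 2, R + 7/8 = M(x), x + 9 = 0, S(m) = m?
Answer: 83233/4 ≈ 20808.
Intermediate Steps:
x = -9 (x = -9 + 0 = -9)
M(p) = 18/p (M(p) = 3*(6/p) = 18/p)
R = -23/8 (R = -7/8 + 18/(-9) = -7/8 + 18*(-⅑) = -7/8 - 2 = -23/8 ≈ -2.8750)
P = -31/4 (P = -23/8*2 - 2 = -23/4 - 2 = -31/4 ≈ -7.7500)
V(k) = k
V(P) + D*1301 = -31/4 + 16*1301 = -31/4 + 20816 = 83233/4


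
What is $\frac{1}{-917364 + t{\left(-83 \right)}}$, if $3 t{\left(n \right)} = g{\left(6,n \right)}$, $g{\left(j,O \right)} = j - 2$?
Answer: $- \frac{3}{2752088} \approx -1.0901 \cdot 10^{-6}$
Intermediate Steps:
$g{\left(j,O \right)} = -2 + j$ ($g{\left(j,O \right)} = j - 2 = -2 + j$)
$t{\left(n \right)} = \frac{4}{3}$ ($t{\left(n \right)} = \frac{-2 + 6}{3} = \frac{1}{3} \cdot 4 = \frac{4}{3}$)
$\frac{1}{-917364 + t{\left(-83 \right)}} = \frac{1}{-917364 + \frac{4}{3}} = \frac{1}{- \frac{2752088}{3}} = - \frac{3}{2752088}$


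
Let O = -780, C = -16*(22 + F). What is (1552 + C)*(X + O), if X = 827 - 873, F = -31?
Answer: -1400896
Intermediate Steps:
C = 144 (C = -16*(22 - 31) = -16*(-9) = 144)
X = -46
(1552 + C)*(X + O) = (1552 + 144)*(-46 - 780) = 1696*(-826) = -1400896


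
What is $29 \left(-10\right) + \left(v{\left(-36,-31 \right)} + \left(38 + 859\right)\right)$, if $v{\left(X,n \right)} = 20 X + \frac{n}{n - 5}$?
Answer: $- \frac{4037}{36} \approx -112.14$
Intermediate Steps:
$v{\left(X,n \right)} = 20 X + \frac{n}{-5 + n}$
$29 \left(-10\right) + \left(v{\left(-36,-31 \right)} + \left(38 + 859\right)\right) = 29 \left(-10\right) + \left(\frac{-31 - -3600 + 20 \left(-36\right) \left(-31\right)}{-5 - 31} + \left(38 + 859\right)\right) = -290 + \left(\frac{-31 + 3600 + 22320}{-36} + 897\right) = -290 + \left(\left(- \frac{1}{36}\right) 25889 + 897\right) = -290 + \left(- \frac{25889}{36} + 897\right) = -290 + \frac{6403}{36} = - \frac{4037}{36}$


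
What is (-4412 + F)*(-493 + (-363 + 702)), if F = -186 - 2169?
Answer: 1042118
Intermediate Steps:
F = -2355
(-4412 + F)*(-493 + (-363 + 702)) = (-4412 - 2355)*(-493 + (-363 + 702)) = -6767*(-493 + 339) = -6767*(-154) = 1042118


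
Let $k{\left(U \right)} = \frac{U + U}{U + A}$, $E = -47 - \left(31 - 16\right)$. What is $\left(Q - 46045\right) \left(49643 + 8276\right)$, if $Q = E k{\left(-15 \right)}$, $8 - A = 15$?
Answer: $- \frac{29389548575}{11} \approx -2.6718 \cdot 10^{9}$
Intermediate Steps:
$A = -7$ ($A = 8 - 15 = -7$)
$E = -62$ ($E = -47 - \left(31 - 16\right) = -47 - 15 = -62$)
$k{\left(U \right)} = \frac{2 U}{-7 + U}$ ($k{\left(U \right)} = \frac{U + U}{U - 7} = \frac{2 U}{-7 + U}$)
$Q = - \frac{930}{11}$ ($Q = - 62 \cdot 2 \left(-15\right) \frac{1}{-7 - 15} = - 62 \cdot 2 \left(-15\right) \frac{1}{-22} = - 62 \cdot 2 \left(-15\right) \left(- \frac{1}{22}\right) = \left(-62\right) \frac{15}{11} = - \frac{930}{11} \approx -84.545$)
$\left(Q - 46045\right) \left(49643 + 8276\right) = \left(- \frac{930}{11} - 46045\right) \left(49643 + 8276\right) = \left(- \frac{507425}{11}\right) 57919 = - \frac{29389548575}{11}$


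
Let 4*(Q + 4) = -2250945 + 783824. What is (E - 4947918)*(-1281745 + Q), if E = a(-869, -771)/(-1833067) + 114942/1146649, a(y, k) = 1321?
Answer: 68578498025217332892329253/8407537769932 ≈ 8.1568e+12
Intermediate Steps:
Q = -1467137/4 (Q = -4 + (-2250945 + 783824)/4 = -4 + (1/4)*(-1467121) = -4 - 1467121/4 = -1467137/4 ≈ -3.6678e+5)
E = 209181663785/2101884442483 (E = 1321/(-1833067) + 114942/1146649 = 1321*(-1/1833067) + 114942*(1/1146649) = -1321/1833067 + 114942/1146649 = 209181663785/2101884442483 ≈ 0.099521)
(E - 4947918)*(-1281745 + Q) = (209181663785/2101884442483 - 4947918)*(-1281745 - 1467137/4) = -10399951657699936609/2101884442483*(-6594117/4) = 68578498025217332892329253/8407537769932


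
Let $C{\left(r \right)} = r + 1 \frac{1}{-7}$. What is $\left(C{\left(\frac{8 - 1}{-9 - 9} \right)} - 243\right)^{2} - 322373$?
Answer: $- \frac{4176424523}{15876} \approx -2.6307 \cdot 10^{5}$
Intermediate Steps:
$C{\left(r \right)} = - \frac{1}{7} + r$ ($C{\left(r \right)} = r + 1 \left(- \frac{1}{7}\right) = r - \frac{1}{7} = - \frac{1}{7} + r$)
$\left(C{\left(\frac{8 - 1}{-9 - 9} \right)} - 243\right)^{2} - 322373 = \left(\left(- \frac{1}{7} + \frac{8 - 1}{-9 - 9}\right) - 243\right)^{2} - 322373 = \left(\left(- \frac{1}{7} + \frac{7}{-18}\right) - 243\right)^{2} - 322373 = \left(\left(- \frac{1}{7} + 7 \left(- \frac{1}{18}\right)\right) - 243\right)^{2} - 322373 = \left(\left(- \frac{1}{7} - \frac{7}{18}\right) - 243\right)^{2} - 322373 = \left(- \frac{67}{126} - 243\right)^{2} - 322373 = \left(- \frac{30685}{126}\right)^{2} - 322373 = \frac{941569225}{15876} - 322373 = - \frac{4176424523}{15876}$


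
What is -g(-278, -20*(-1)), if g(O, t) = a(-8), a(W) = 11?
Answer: -11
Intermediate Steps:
g(O, t) = 11
-g(-278, -20*(-1)) = -1*11 = -11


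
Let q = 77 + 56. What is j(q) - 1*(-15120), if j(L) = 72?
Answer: 15192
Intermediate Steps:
q = 133
j(q) - 1*(-15120) = 72 - 1*(-15120) = 72 + 15120 = 15192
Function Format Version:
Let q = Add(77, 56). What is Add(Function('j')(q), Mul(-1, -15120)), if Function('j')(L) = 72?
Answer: 15192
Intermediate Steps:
q = 133
Add(Function('j')(q), Mul(-1, -15120)) = Add(72, Mul(-1, -15120)) = Add(72, 15120) = 15192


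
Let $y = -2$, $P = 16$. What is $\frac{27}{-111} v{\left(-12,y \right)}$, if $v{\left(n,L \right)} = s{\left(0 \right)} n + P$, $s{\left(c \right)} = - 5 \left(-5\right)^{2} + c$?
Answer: $- \frac{13644}{37} \approx -368.76$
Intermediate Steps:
$s{\left(c \right)} = -125 + c$ ($s{\left(c \right)} = \left(-5\right) 25 + c = -125 + c$)
$v{\left(n,L \right)} = 16 - 125 n$ ($v{\left(n,L \right)} = \left(-125 + 0\right) n + 16 = - 125 n + 16 = 16 - 125 n$)
$\frac{27}{-111} v{\left(-12,y \right)} = \frac{27}{-111} \left(16 - -1500\right) = 27 \left(- \frac{1}{111}\right) \left(16 + 1500\right) = \left(- \frac{9}{37}\right) 1516 = - \frac{13644}{37}$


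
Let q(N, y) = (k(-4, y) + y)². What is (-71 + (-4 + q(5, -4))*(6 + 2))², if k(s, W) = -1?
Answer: 9409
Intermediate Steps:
q(N, y) = (-1 + y)²
(-71 + (-4 + q(5, -4))*(6 + 2))² = (-71 + (-4 + (-1 - 4)²)*(6 + 2))² = (-71 + (-4 + (-5)²)*8)² = (-71 + (-4 + 25)*8)² = (-71 + 21*8)² = (-71 + 168)² = 97² = 9409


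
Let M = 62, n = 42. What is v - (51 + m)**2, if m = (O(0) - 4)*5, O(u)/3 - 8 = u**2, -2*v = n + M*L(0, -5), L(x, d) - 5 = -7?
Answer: -22760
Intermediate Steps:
L(x, d) = -2 (L(x, d) = 5 - 7 = -2)
v = 41 (v = -(42 + 62*(-2))/2 = -(42 - 124)/2 = -1/2*(-82) = 41)
O(u) = 24 + 3*u**2
m = 100 (m = ((24 + 3*0**2) - 4)*5 = ((24 + 3*0) - 4)*5 = ((24 + 0) - 4)*5 = (24 - 4)*5 = 20*5 = 100)
v - (51 + m)**2 = 41 - (51 + 100)**2 = 41 - 1*151**2 = 41 - 1*22801 = 41 - 22801 = -22760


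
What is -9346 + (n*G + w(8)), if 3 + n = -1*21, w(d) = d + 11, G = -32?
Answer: -8559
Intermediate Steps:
w(d) = 11 + d
n = -24 (n = -3 - 1*21 = -3 - 21 = -24)
-9346 + (n*G + w(8)) = -9346 + (-24*(-32) + (11 + 8)) = -9346 + (768 + 19) = -9346 + 787 = -8559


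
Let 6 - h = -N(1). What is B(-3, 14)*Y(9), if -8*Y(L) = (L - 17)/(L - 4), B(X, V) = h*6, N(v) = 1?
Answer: 42/5 ≈ 8.4000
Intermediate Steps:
h = 7 (h = 6 - (-1) = 6 - 1*(-1) = 6 + 1 = 7)
B(X, V) = 42 (B(X, V) = 7*6 = 42)
Y(L) = -(-17 + L)/(8*(-4 + L)) (Y(L) = -(L - 17)/(8*(L - 4)) = -(-17 + L)/(8*(-4 + L)))
B(-3, 14)*Y(9) = 42*((17 - 1*9)/(8*(-4 + 9))) = 42*((1/8)*(17 - 9)/5) = 42*((1/8)*(1/5)*8) = 42*(1/5) = 42/5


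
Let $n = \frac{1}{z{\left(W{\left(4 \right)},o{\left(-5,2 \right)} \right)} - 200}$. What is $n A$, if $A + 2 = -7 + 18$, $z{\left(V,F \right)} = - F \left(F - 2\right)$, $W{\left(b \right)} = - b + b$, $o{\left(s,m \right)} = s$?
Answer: $- \frac{9}{235} \approx -0.038298$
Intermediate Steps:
$W{\left(b \right)} = 0$
$z{\left(V,F \right)} = - F \left(-2 + F\right)$
$n = - \frac{1}{235}$ ($n = \frac{1}{- 5 \left(2 - -5\right) - 200} = \frac{1}{- 5 \left(2 + 5\right) - 200} = \frac{1}{\left(-5\right) 7 - 200} = \frac{1}{-35 - 200} = \frac{1}{-235} = - \frac{1}{235} \approx -0.0042553$)
$A = 9$ ($A = -2 + \left(-7 + 18\right) = -2 + 11 = 9$)
$n A = \left(- \frac{1}{235}\right) 9 = - \frac{9}{235}$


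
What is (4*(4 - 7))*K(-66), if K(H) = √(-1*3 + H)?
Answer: -12*I*√69 ≈ -99.679*I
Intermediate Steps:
K(H) = √(-3 + H)
(4*(4 - 7))*K(-66) = (4*(4 - 7))*√(-3 - 66) = (4*(-3))*√(-69) = -12*I*√69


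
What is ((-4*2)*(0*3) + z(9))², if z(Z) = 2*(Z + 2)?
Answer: 484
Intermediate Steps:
z(Z) = 4 + 2*Z (z(Z) = 2*(2 + Z) = 4 + 2*Z)
((-4*2)*(0*3) + z(9))² = ((-4*2)*(0*3) + (4 + 2*9))² = (-8*0 + (4 + 18))² = (0 + 22)² = 22² = 484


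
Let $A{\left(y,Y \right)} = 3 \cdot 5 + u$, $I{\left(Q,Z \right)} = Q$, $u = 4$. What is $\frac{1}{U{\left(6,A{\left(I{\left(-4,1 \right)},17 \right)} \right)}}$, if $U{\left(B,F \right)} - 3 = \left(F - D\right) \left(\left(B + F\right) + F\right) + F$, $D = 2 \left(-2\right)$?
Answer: $\frac{1}{1034} \approx 0.00096712$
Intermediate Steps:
$D = -4$
$A{\left(y,Y \right)} = 19$ ($A{\left(y,Y \right)} = 3 \cdot 5 + 4 = 15 + 4 = 19$)
$U{\left(B,F \right)} = 3 + F + \left(4 + F\right) \left(B + 2 F\right)$ ($U{\left(B,F \right)} = 3 + \left(\left(F - -4\right) \left(\left(B + F\right) + F\right) + F\right) = 3 + \left(\left(F + 4\right) \left(B + 2 F\right) + F\right) = 3 + \left(\left(4 + F\right) \left(B + 2 F\right) + F\right) = 3 + \left(F + \left(4 + F\right) \left(B + 2 F\right)\right) = 3 + F + \left(4 + F\right) \left(B + 2 F\right)$)
$\frac{1}{U{\left(6,A{\left(I{\left(-4,1 \right)},17 \right)} \right)}} = \frac{1}{3 + 2 \cdot 19^{2} + 4 \cdot 6 + 9 \cdot 19 + 6 \cdot 19} = \frac{1}{3 + 2 \cdot 361 + 24 + 171 + 114} = \frac{1}{3 + 722 + 24 + 171 + 114} = \frac{1}{1034}$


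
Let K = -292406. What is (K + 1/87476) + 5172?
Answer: -25126081383/87476 ≈ -2.8723e+5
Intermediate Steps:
(K + 1/87476) + 5172 = (-292406 + 1/87476) + 5172 = -25578507255/87476 + 5172 = -25126081383/87476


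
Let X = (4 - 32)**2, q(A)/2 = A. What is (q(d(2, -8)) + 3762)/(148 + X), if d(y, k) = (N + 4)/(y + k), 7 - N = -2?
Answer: 11273/2796 ≈ 4.0318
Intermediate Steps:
N = 9 (N = 7 - 1*(-2) = 7 + 2 = 9)
d(y, k) = 13/(k + y) (d(y, k) = (9 + 4)/(y + k) = 13/(k + y))
q(A) = 2*A
X = 784 (X = (-28)**2 = 784)
(q(d(2, -8)) + 3762)/(148 + X) = (2*(13/(-8 + 2)) + 3762)/(148 + 784) = (2*(13/(-6)) + 3762)/932 = (2*(13*(-1/6)) + 3762)*(1/932) = (2*(-13/6) + 3762)*(1/932) = (-13/3 + 3762)*(1/932) = (11273/3)*(1/932) = 11273/2796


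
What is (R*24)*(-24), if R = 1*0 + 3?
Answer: -1728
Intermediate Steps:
R = 3 (R = 0 + 3 = 3)
(R*24)*(-24) = (3*24)*(-24) = 72*(-24) = -1728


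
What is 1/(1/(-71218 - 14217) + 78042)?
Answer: 85435/6667518269 ≈ 1.2814e-5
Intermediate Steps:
1/(1/(-71218 - 14217) + 78042) = 1/(1/(-85435) + 78042) = 1/(-1/85435 + 78042) = 1/(6667518269/85435) = 85435/6667518269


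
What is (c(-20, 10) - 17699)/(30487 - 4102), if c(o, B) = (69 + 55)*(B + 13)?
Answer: -4949/8795 ≈ -0.56271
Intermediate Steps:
c(o, B) = 1612 + 124*B (c(o, B) = 124*(13 + B) = 1612 + 124*B)
(c(-20, 10) - 17699)/(30487 - 4102) = ((1612 + 124*10) - 17699)/(30487 - 4102) = ((1612 + 1240) - 17699)/26385 = (2852 - 17699)*(1/26385) = -14847*1/26385 = -4949/8795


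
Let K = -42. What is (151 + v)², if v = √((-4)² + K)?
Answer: (151 + I*√26)² ≈ 22775.0 + 1539.9*I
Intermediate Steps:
v = I*√26 (v = √((-4)² - 42) = √(16 - 42) = √(-26) = I*√26 ≈ 5.099*I)
(151 + v)² = (151 + I*√26)²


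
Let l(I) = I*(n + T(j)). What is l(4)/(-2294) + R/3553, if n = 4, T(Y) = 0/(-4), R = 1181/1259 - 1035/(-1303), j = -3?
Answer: -43369249772/6685421153807 ≈ -0.0064871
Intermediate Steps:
R = 2841908/1640477 (R = 1181*(1/1259) - 1035*(-1/1303) = 1181/1259 + 1035/1303 = 2841908/1640477 ≈ 1.7324)
T(Y) = 0 (T(Y) = 0*(-1/4) = 0)
l(I) = 4*I (l(I) = I*(4 + 0) = I*4 = 4*I)
l(4)/(-2294) + R/3553 = (4*4)/(-2294) + (2841908/1640477)/3553 = 16*(-1/2294) + (2841908/1640477)*(1/3553) = -8/1147 + 2841908/5828614781 = -43369249772/6685421153807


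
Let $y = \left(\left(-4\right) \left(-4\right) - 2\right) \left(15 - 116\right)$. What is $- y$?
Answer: $1414$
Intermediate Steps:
$y = -1414$ ($y = \left(16 - 2\right) \left(-101\right) = 14 \left(-101\right) = -1414$)
$- y = \left(-1\right) \left(-1414\right) = 1414$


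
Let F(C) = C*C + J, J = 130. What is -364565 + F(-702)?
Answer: 128369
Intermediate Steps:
F(C) = 130 + C² (F(C) = C*C + 130 = C² + 130 = 130 + C²)
-364565 + F(-702) = -364565 + (130 + (-702)²) = -364565 + (130 + 492804) = -364565 + 492934 = 128369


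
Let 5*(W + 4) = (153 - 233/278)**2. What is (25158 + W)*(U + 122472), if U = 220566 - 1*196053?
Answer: 338341340311557/77284 ≈ 4.3779e+9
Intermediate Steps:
U = 24513 (U = 220566 - 196053 = 24513)
W = 1787828921/386420 (W = -4 + (153 - 233/278)**2/5 = -4 + (42301/278)**2/5 = -4 + (1/5)*(1789374601/77284) = -4 + 1789374601/386420 = 1787828921/386420 ≈ 4626.6)
(25158 + W)*(U + 122472) = (25158 + 1787828921/386420)*(24513 + 122472) = (11509383281/386420)*146985 = 338341340311557/77284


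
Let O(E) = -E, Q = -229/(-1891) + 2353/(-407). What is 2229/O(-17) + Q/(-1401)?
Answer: 2403518800513/18330444429 ≈ 131.12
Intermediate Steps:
Q = -4356320/769637 (Q = -229*(-1/1891) + 2353*(-1/407) = 229/1891 - 2353/407 = -4356320/769637 ≈ -5.6602)
2229/O(-17) + Q/(-1401) = 2229/((-1*(-17))) - 4356320/769637/(-1401) = 2229/17 - 4356320/769637*(-1/1401) = 2229*(1/17) + 4356320/1078261437 = 2229/17 + 4356320/1078261437 = 2403518800513/18330444429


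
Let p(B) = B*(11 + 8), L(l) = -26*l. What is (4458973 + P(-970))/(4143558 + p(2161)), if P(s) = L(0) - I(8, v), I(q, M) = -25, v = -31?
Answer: 4458998/4184617 ≈ 1.0656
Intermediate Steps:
p(B) = 19*B (p(B) = B*19 = 19*B)
P(s) = 25 (P(s) = -26*0 - 1*(-25) = 0 + 25 = 25)
(4458973 + P(-970))/(4143558 + p(2161)) = (4458973 + 25)/(4143558 + 19*2161) = 4458998/(4143558 + 41059) = 4458998/4184617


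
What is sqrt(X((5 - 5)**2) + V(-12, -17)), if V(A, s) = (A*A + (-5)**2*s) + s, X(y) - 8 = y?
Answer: I*sqrt(290) ≈ 17.029*I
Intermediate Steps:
X(y) = 8 + y
V(A, s) = A**2 + 26*s (V(A, s) = (A**2 + 25*s) + s = A**2 + 26*s)
sqrt(X((5 - 5)**2) + V(-12, -17)) = sqrt((8 + (5 - 5)**2) + ((-12)**2 + 26*(-17))) = sqrt((8 + 0**2) + (144 - 442)) = sqrt((8 + 0) - 298) = sqrt(8 - 298) = sqrt(-290) = I*sqrt(290)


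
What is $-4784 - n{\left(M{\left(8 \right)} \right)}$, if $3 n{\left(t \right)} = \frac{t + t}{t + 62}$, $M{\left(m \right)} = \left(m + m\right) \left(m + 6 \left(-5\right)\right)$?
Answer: $- \frac{2081392}{435} \approx -4784.8$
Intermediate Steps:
$M{\left(m \right)} = 2 m \left(-30 + m\right)$ ($M{\left(m \right)} = 2 m \left(m - 30\right) = 2 m \left(-30 + m\right)$)
$n{\left(t \right)} = \frac{2 t}{3 \left(62 + t\right)}$ ($n{\left(t \right)} = \frac{\left(t + t\right) \frac{1}{t + 62}}{3} = \frac{2 t \frac{1}{62 + t}}{3} = \frac{2 t}{3 \left(62 + t\right)}$)
$-4784 - n{\left(M{\left(8 \right)} \right)} = -4784 - \frac{2 \cdot 2 \cdot 8 \left(-30 + 8\right)}{3 \left(62 + 2 \cdot 8 \left(-30 + 8\right)\right)} = -4784 - \frac{2 \cdot 2 \cdot 8 \left(-22\right)}{3 \left(62 + 2 \cdot 8 \left(-22\right)\right)} = -4784 - \frac{2}{3} \left(-352\right) \frac{1}{62 - 352} = -4784 - \frac{2}{3} \left(-352\right) \frac{1}{-290} = -4784 - \frac{2}{3} \left(-352\right) \left(- \frac{1}{290}\right) = -4784 - \frac{352}{435} = - \frac{2081392}{435}$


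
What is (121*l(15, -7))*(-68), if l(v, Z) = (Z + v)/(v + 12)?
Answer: -65824/27 ≈ -2437.9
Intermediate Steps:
l(v, Z) = (Z + v)/(12 + v)
(121*l(15, -7))*(-68) = (121*((-7 + 15)/(12 + 15)))*(-68) = (121*(8/27))*(-68) = (968/27)*(-68) = -65824/27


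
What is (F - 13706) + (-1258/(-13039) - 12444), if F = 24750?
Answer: -1073726/767 ≈ -1399.9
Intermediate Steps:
(F - 13706) + (-1258/(-13039) - 12444) = (24750 - 13706) + (-1258/(-13039) - 12444) = 11044 + (-1258*(-1/13039) - 12444) = 11044 + (74/767 - 12444) = 11044 - 9544474/767 = -1073726/767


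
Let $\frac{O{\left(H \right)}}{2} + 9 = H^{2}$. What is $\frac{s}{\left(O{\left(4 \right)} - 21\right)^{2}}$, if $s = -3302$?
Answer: $- \frac{3302}{49} \approx -67.388$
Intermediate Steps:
$O{\left(H \right)} = -18 + 2 H^{2}$
$\frac{s}{\left(O{\left(4 \right)} - 21\right)^{2}} = - \frac{3302}{\left(\left(-18 + 2 \cdot 4^{2}\right) - 21\right)^{2}} = - \frac{3302}{\left(\left(-18 + 2 \cdot 16\right) - 21\right)^{2}} = - \frac{3302}{\left(\left(-18 + 32\right) - 21\right)^{2}} = - \frac{3302}{\left(14 - 21\right)^{2}} = - \frac{3302}{\left(-7\right)^{2}} = - \frac{3302}{49}$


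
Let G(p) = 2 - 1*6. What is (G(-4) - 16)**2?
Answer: 400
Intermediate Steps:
G(p) = -4 (G(p) = 2 - 6 = -4)
(G(-4) - 16)**2 = (-4 - 16)**2 = (-20)**2 = 400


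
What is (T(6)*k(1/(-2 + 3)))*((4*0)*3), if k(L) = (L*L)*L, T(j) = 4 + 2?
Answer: 0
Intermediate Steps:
T(j) = 6
k(L) = L**3 (k(L) = L**2*L = L**3)
(T(6)*k(1/(-2 + 3)))*((4*0)*3) = (6*(1/(-2 + 3))**3)*((4*0)*3) = (6*(1/1)**3)*(0*3) = (6*1**3)*0 = (6*1)*0 = 6*0 = 0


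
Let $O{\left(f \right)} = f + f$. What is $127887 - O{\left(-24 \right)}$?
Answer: $127935$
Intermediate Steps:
$O{\left(f \right)} = 2 f$
$127887 - O{\left(-24 \right)} = 127887 - 2 \left(-24\right) = 127887 - -48 = 127887 + 48 = 127935$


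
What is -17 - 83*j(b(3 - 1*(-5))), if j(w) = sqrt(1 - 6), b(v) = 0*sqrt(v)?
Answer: -17 - 83*I*sqrt(5) ≈ -17.0 - 185.59*I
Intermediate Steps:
b(v) = 0
j(w) = I*sqrt(5) (j(w) = sqrt(-5) = I*sqrt(5))
-17 - 83*j(b(3 - 1*(-5))) = -17 - 83*I*sqrt(5)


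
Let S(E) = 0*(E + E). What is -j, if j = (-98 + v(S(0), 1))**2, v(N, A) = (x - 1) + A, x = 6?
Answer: -8464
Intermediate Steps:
S(E) = 0 (S(E) = 0*(2*E) = 0)
v(N, A) = 5 + A (v(N, A) = (6 - 1) + A = 5 + A)
j = 8464 (j = (-98 + (5 + 1))**2 = (-98 + 6)**2 = (-92)**2 = 8464)
-j = -1*8464 = -8464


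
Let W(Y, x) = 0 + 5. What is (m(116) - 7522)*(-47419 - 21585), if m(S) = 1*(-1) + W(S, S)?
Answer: 518772072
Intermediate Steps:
W(Y, x) = 5
m(S) = 4 (m(S) = 1*(-1) + 5 = -1 + 5 = 4)
(m(116) - 7522)*(-47419 - 21585) = (4 - 7522)*(-47419 - 21585) = -7518*(-69004) = 518772072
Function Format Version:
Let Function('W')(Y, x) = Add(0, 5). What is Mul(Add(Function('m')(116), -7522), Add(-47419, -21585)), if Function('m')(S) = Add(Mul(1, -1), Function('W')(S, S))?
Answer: 518772072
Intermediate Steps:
Function('W')(Y, x) = 5
Function('m')(S) = 4 (Function('m')(S) = Add(Mul(1, -1), 5) = Add(-1, 5) = 4)
Mul(Add(Function('m')(116), -7522), Add(-47419, -21585)) = Mul(Add(4, -7522), Add(-47419, -21585)) = Mul(-7518, -69004) = 518772072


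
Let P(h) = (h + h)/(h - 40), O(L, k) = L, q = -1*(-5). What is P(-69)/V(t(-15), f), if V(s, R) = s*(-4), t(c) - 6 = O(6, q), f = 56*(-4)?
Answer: -23/872 ≈ -0.026376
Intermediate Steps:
f = -224
q = 5
t(c) = 12 (t(c) = 6 + 6 = 12)
P(h) = 2*h/(-40 + h) (P(h) = (2*h)/(-40 + h) = 2*h/(-40 + h))
V(s, R) = -4*s
P(-69)/V(t(-15), f) = (2*(-69)/(-40 - 69))/((-4*12)) = (2*(-69)/(-109))/(-48) = (2*(-69)*(-1/109))*(-1/48) = (138/109)*(-1/48) = -23/872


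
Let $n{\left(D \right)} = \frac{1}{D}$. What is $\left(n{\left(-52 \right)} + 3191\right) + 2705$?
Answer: $\frac{306591}{52} \approx 5896.0$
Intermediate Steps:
$\left(n{\left(-52 \right)} + 3191\right) + 2705 = \left(\frac{1}{-52} + 3191\right) + 2705 = \left(- \frac{1}{52} + 3191\right) + 2705 = \frac{165931}{52} + 2705 = \frac{306591}{52}$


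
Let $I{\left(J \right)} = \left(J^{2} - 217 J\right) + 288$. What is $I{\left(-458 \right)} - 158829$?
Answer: $150609$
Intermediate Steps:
$I{\left(J \right)} = 288 + J^{2} - 217 J$
$I{\left(-458 \right)} - 158829 = \left(288 + \left(-458\right)^{2} - -99386\right) - 158829 = \left(288 + 209764 + 99386\right) - 158829 = 309438 - 158829 = 150609$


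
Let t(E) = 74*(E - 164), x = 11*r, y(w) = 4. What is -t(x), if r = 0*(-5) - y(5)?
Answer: 15392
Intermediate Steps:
r = -4 (r = 0*(-5) - 1*4 = 0 - 4 = -4)
x = -44 (x = 11*(-4) = -44)
t(E) = -12136 + 74*E (t(E) = 74*(-164 + E) = -12136 + 74*E)
-t(x) = -(-12136 + 74*(-44)) = -(-12136 - 3256) = -1*(-15392) = 15392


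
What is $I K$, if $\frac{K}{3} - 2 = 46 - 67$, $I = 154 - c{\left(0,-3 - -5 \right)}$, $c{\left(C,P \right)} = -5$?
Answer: $-9063$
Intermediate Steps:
$I = 159$ ($I = 154 - -5 = 154 + 5 = 159$)
$K = -57$ ($K = 6 + 3 \left(46 - 67\right) = 6 + 3 \left(-21\right) = 6 - 63 = -57$)
$I K = 159 \left(-57\right) = -9063$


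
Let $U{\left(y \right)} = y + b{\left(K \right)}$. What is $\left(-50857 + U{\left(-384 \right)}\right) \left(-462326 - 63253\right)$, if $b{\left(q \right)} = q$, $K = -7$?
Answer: $26934872592$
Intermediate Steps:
$U{\left(y \right)} = -7 + y$ ($U{\left(y \right)} = y - 7 = -7 + y$)
$\left(-50857 + U{\left(-384 \right)}\right) \left(-462326 - 63253\right) = \left(-50857 - 391\right) \left(-462326 - 63253\right) = \left(-50857 - 391\right) \left(-525579\right) = \left(-51248\right) \left(-525579\right) = 26934872592$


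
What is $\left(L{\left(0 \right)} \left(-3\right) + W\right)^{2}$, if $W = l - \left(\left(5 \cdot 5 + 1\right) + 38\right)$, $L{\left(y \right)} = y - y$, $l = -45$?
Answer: $11881$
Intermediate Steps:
$L{\left(y \right)} = 0$
$W = -109$ ($W = -45 - \left(\left(5 \cdot 5 + 1\right) + 38\right) = -45 - \left(\left(25 + 1\right) + 38\right) = -45 - \left(26 + 38\right) = -45 - 64 = -109$)
$\left(L{\left(0 \right)} \left(-3\right) + W\right)^{2} = \left(0 \left(-3\right) - 109\right)^{2} = \left(0 - 109\right)^{2} = \left(-109\right)^{2} = 11881$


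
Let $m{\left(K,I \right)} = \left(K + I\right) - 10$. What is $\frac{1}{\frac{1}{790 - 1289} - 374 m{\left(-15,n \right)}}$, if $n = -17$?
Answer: $\frac{499}{7838291} \approx 6.3662 \cdot 10^{-5}$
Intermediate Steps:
$m{\left(K,I \right)} = -10 + I + K$ ($m{\left(K,I \right)} = \left(I + K\right) - 10 = -10 + I + K$)
$\frac{1}{\frac{1}{790 - 1289} - 374 m{\left(-15,n \right)}} = \frac{1}{\frac{1}{790 - 1289} - 374 \left(-10 - 17 - 15\right)} = \frac{1}{\frac{1}{-499} - -15708} = \frac{1}{- \frac{1}{499} + 15708} = \frac{1}{\frac{7838291}{499}} = \frac{499}{7838291}$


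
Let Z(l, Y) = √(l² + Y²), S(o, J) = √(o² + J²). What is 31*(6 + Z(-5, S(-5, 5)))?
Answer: 186 + 155*√3 ≈ 454.47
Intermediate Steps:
S(o, J) = √(J² + o²)
Z(l, Y) = √(Y² + l²)
31*(6 + Z(-5, S(-5, 5))) = 31*(6 + √((√(5² + (-5)²))² + (-5)²)) = 31*(6 + √((√(25 + 25))² + 25)) = 31*(6 + √((√50)² + 25)) = 31*(6 + √((5*√2)² + 25)) = 31*(6 + √(50 + 25)) = 31*(6 + √75) = 31*(6 + 5*√3) = 186 + 155*√3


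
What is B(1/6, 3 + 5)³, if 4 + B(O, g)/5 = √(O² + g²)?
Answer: -312125/3 + 504125*√2305/216 ≈ 8010.4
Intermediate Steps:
B(O, g) = -20 + 5*√(O² + g²)
B(1/6, 3 + 5)³ = (-20 + 5*√((1/6)² + (3 + 5)²))³ = (-20 + 5*√((⅙)² + 8²))³ = (-20 + 5*√(1/36 + 64))³ = (-20 + 5*√(2305/36))³ = (-20 + 5*(√2305/6))³ = (-20 + 5*√2305/6)³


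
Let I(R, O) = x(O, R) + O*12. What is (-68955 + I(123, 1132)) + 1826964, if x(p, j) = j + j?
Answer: 1771839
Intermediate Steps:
x(p, j) = 2*j
I(R, O) = 2*R + 12*O (I(R, O) = 2*R + O*12 = 2*R + 12*O)
(-68955 + I(123, 1132)) + 1826964 = (-68955 + (2*123 + 12*1132)) + 1826964 = (-68955 + (246 + 13584)) + 1826964 = (-68955 + 13830) + 1826964 = -55125 + 1826964 = 1771839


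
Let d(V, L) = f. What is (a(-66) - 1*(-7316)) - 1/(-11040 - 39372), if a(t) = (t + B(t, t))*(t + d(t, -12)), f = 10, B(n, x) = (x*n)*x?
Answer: 812177044657/50412 ≈ 1.6111e+7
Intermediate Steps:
B(n, x) = n*x² (B(n, x) = (n*x)*x = n*x²)
d(V, L) = 10
a(t) = (10 + t)*(t + t³) (a(t) = (t + t*t²)*(t + 10) = (t + t³)*(10 + t) = (10 + t)*(t + t³))
(a(-66) - 1*(-7316)) - 1/(-11040 - 39372) = (-66*(10 - 66 + (-66)³ + 10*(-66)²) - 1*(-7316)) - 1/(-11040 - 39372) = (-66*(10 - 66 - 287496 + 10*4356) + 7316) - 1/(-50412) = (-66*(10 - 66 - 287496 + 43560) + 7316) - 1*(-1/50412) = (-66*(-243992) + 7316) + 1/50412 = (16103472 + 7316) + 1/50412 = 16110788 + 1/50412 = 812177044657/50412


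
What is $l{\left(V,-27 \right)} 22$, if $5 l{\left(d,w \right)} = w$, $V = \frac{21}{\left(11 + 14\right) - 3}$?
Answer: $- \frac{594}{5} \approx -118.8$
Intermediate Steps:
$V = \frac{21}{22}$ ($V = \frac{21}{25 - 3} = \frac{21}{22} \approx 0.95455$)
$l{\left(d,w \right)} = \frac{w}{5}$
$l{\left(V,-27 \right)} 22 = \frac{1}{5} \left(-27\right) 22 = \left(- \frac{27}{5}\right) 22 = - \frac{594}{5}$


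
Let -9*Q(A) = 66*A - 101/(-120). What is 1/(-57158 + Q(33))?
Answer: -1080/61992101 ≈ -1.7422e-5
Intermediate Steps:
Q(A) = -101/1080 - 22*A/3 (Q(A) = -(66*A - 101/(-120))/9 = -(66*A - 101*(-1/120))/9 = -(66*A + 101/120)/9 = -(101/120 + 66*A)/9 = -101/1080 - 22*A/3)
1/(-57158 + Q(33)) = 1/(-57158 + (-101/1080 - 22/3*33)) = 1/(-57158 + (-101/1080 - 242)) = 1/(-57158 - 261461/1080) = 1/(-61992101/1080) = -1080/61992101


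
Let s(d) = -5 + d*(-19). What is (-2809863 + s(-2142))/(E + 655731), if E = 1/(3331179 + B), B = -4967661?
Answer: -4531696859940/1073091978341 ≈ -4.2230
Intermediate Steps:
E = -1/1636482 (E = 1/(3331179 - 4967661) = 1/(-1636482) = -1/1636482 ≈ -6.1107e-7)
s(d) = -5 - 19*d
(-2809863 + s(-2142))/(E + 655731) = (-2809863 + (-5 - 19*(-2142)))/(-1/1636482 + 655731) = (-2809863 + (-5 + 40698))/(1073091978341/1636482) = (-2809863 + 40693)*(1636482/1073091978341) = -2769170*1636482/1073091978341 = -4531696859940/1073091978341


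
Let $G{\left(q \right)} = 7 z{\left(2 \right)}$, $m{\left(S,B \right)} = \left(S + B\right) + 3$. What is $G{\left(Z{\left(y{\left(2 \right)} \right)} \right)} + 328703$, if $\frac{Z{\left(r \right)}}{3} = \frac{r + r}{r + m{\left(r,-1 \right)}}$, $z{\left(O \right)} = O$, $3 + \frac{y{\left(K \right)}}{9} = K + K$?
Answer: $328717$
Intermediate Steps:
$y{\left(K \right)} = -27 + 18 K$ ($y{\left(K \right)} = -27 + 9 \left(K + K\right) = -27 + 9 \cdot 2 K = -27 + 18 K$)
$m{\left(S,B \right)} = 3 + B + S$ ($m{\left(S,B \right)} = \left(B + S\right) + 3 = 3 + B + S$)
$Z{\left(r \right)} = \frac{6 r}{2 + 2 r}$ ($Z{\left(r \right)} = 3 \frac{r + r}{r + \left(3 - 1 + r\right)} = 3 \frac{2 r}{r + \left(2 + r\right)} = 3 \frac{2 r}{2 + 2 r} = \frac{6 r}{2 + 2 r}$)
$G{\left(q \right)} = 14$ ($G{\left(q \right)} = 7 \cdot 2 = 14$)
$G{\left(Z{\left(y{\left(2 \right)} \right)} \right)} + 328703 = 14 + 328703 = 328717$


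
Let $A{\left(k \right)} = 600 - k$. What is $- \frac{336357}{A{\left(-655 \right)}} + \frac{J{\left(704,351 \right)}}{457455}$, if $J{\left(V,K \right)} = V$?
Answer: $- \frac{30773461583}{114821205} \approx -268.01$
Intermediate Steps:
$- \frac{336357}{A{\left(-655 \right)}} + \frac{J{\left(704,351 \right)}}{457455} = - \frac{336357}{600 - -655} + \frac{704}{457455} = - \frac{336357}{600 + 655} + 704 \cdot \frac{1}{457455} = - \frac{336357}{1255} + \frac{704}{457455} = - \frac{30773461583}{114821205}$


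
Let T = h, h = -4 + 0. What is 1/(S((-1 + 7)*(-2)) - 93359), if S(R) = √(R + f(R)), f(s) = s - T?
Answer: -93359/8715902901 - 2*I*√5/8715902901 ≈ -1.0711e-5 - 5.131e-10*I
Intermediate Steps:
h = -4
T = -4
f(s) = 4 + s (f(s) = s - 1*(-4) = s + 4 = 4 + s)
S(R) = √(4 + 2*R) (S(R) = √(R + (4 + R)) = √(4 + 2*R))
1/(S((-1 + 7)*(-2)) - 93359) = 1/(√(4 + 2*((-1 + 7)*(-2))) - 93359) = 1/(√(4 + 2*(6*(-2))) - 93359) = 1/(√(4 + 2*(-12)) - 93359) = 1/(√(4 - 24) - 93359) = 1/(√(-20) - 93359) = 1/(2*I*√5 - 93359) = 1/(-93359 + 2*I*√5)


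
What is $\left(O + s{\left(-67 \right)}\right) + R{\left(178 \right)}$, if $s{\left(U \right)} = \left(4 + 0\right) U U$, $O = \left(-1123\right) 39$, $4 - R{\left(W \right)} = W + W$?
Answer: $-26193$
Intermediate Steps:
$R{\left(W \right)} = 4 - 2 W$ ($R{\left(W \right)} = 4 - \left(W + W\right) = 4 - 2 W$)
$O = -43797$
$s{\left(U \right)} = 4 U^{2}$
$\left(O + s{\left(-67 \right)}\right) + R{\left(178 \right)} = \left(-43797 + 4 \left(-67\right)^{2}\right) + \left(4 - 356\right) = \left(-43797 + 4 \cdot 4489\right) + \left(4 - 356\right) = \left(-43797 + 17956\right) - 352 = -25841 - 352 = -26193$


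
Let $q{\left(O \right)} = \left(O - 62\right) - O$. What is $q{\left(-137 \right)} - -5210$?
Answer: $5148$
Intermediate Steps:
$q{\left(O \right)} = -62$ ($q{\left(O \right)} = \left(-62 + O\right) - O = -62$)
$q{\left(-137 \right)} - -5210 = -62 - -5210 = -62 + 5210 = 5148$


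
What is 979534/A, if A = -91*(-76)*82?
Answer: 489767/283556 ≈ 1.7272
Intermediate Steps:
A = 567112 (A = 6916*82 = 567112)
979534/A = 979534/567112 = 979534*(1/567112) = 489767/283556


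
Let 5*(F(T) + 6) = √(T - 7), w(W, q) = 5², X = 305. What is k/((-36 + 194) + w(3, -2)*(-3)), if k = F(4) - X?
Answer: -311/83 + I*√3/415 ≈ -3.747 + 0.0041736*I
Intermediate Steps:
w(W, q) = 25
F(T) = -6 + √(-7 + T)/5 (F(T) = -6 + √(T - 7)/5 = -6 + √(-7 + T)/5)
k = -311 + I*√3/5 (k = (-6 + √(-7 + 4)/5) - 1*305 = (-6 + √(-3)/5) - 305 = (-6 + (I*√3)/5) - 305 = (-6 + I*√3/5) - 305 = -311 + I*√3/5 ≈ -311.0 + 0.34641*I)
k/((-36 + 194) + w(3, -2)*(-3)) = (-311 + I*√3/5)/((-36 + 194) + 25*(-3)) = (-311 + I*√3/5)/(158 - 75) = (-311 + I*√3/5)/83 = (-311 + I*√3/5)*(1/83) = -311/83 + I*√3/415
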